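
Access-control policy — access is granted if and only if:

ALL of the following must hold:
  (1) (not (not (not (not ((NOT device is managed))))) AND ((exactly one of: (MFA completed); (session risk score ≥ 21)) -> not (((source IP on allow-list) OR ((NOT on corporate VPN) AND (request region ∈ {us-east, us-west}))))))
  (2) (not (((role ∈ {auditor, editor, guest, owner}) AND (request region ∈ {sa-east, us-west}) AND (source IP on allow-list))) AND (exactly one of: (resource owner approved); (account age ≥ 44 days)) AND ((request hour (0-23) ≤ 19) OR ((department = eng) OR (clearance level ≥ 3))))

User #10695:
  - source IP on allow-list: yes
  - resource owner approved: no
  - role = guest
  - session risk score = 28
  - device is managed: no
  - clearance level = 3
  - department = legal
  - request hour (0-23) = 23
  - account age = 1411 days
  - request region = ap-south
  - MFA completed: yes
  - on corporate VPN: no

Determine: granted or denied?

Atomic conditions:
  NOT device is managed: no → true
  MFA completed: yes → true
  session risk score ≥ 21: 28 ≥ 21 is true
  source IP on allow-list: yes → true
  NOT on corporate VPN: no → true
  request region ∈ {us-east, us-west}: ap-south is not in the set → false
  role ∈ {auditor, editor, guest, owner}: guest is in the set → true
  request region ∈ {sa-east, us-west}: ap-south is not in the set → false
  resource owner approved: no → false
  account age ≥ 44 days: 1411 ≥ 44 is true
  request hour (0-23) ≤ 19: 23 ≤ 19 is false
  department = eng: legal == eng is false
  clearance level ≥ 3: 3 ≥ 3 is true
Combine:
[1.1.1.1.1] NOT true = false
[1.1.1.1] NOT false = true
[1.1.1] NOT true = false
[1.1] NOT false = true
[1.2.1] exactly-one(true, true) = false
[1.2.2.1.2] true AND false = false
[1.2.2.1] true OR false = true
[1.2.2] NOT true = false
[1.2] false → false (antecedent false ⇒ implication holds) = true
[1] true AND true = true
[2.1.1] true AND false AND true = false
[2.1] NOT false = true
[2.2] exactly-one(false, true) = true
[2.3.2] false OR true = true
[2.3] false OR true = true
[2] true AND true AND true = true
[root] true AND true = true
Overall: true → granted

Granted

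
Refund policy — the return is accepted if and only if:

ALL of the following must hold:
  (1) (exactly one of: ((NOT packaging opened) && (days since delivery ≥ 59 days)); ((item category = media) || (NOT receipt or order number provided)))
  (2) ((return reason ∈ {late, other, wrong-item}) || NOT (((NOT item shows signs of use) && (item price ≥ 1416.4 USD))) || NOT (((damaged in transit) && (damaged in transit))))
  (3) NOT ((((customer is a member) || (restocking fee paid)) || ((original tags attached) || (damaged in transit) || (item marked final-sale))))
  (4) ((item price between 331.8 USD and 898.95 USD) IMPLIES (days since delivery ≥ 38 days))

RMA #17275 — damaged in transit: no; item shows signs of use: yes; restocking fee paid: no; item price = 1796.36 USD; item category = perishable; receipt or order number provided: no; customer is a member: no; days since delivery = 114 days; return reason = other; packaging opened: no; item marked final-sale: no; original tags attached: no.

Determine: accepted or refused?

Atomic conditions:
  NOT packaging opened: no → true
  days since delivery ≥ 59 days: 114 ≥ 59 is true
  item category = media: perishable == media is false
  NOT receipt or order number provided: no → true
  return reason ∈ {late, other, wrong-item}: other is in the set → true
  NOT item shows signs of use: yes → false
  item price ≥ 1416.4 USD: 1796.36 ≥ 1416.4 is true
  damaged in transit: no → false
  customer is a member: no → false
  restocking fee paid: no → false
  original tags attached: no → false
  item marked final-sale: no → false
  item price between 331.8 USD and 898.95 USD: 1796.36 in [331.8, 898.95] is false
  days since delivery ≥ 38 days: 114 ≥ 38 is true
Combine:
[1.1] true AND true = true
[1.2] false OR true = true
[1] exactly-one(true, true) = false
[2.2.1] false AND true = false
[2.2] NOT false = true
[2.3.1] false AND false = false
[2.3] NOT false = true
[2] true OR true OR true = true
[3.1.1] false OR false = false
[3.1.2] false OR false OR false = false
[3.1] false OR false = false
[3] NOT false = true
[4] false → true (antecedent false ⇒ implication holds) = true
[root] false AND true AND true AND true = false
Overall: false → refused

Refused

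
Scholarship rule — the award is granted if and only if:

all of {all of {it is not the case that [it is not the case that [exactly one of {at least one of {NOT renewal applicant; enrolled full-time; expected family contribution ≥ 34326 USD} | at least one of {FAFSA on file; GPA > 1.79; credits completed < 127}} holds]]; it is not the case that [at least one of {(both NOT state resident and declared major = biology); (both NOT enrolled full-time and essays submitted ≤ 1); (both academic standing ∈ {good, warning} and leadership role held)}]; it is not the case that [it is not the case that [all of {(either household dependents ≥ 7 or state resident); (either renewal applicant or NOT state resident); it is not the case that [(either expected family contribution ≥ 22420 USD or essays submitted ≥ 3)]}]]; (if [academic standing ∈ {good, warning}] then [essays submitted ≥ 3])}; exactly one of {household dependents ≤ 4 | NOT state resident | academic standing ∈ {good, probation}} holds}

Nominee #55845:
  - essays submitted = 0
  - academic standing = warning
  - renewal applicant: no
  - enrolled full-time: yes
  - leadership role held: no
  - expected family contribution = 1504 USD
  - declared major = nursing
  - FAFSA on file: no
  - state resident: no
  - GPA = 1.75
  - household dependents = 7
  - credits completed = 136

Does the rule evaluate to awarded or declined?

Declined

Atomic conditions:
  NOT renewal applicant: no → true
  enrolled full-time: yes → true
  expected family contribution ≥ 34326 USD: 1504 ≥ 34326 is false
  FAFSA on file: no → false
  GPA > 1.79: 1.75 > 1.79 is false
  credits completed < 127: 136 < 127 is false
  NOT state resident: no → true
  declared major = biology: nursing == biology is false
  NOT enrolled full-time: yes → false
  essays submitted ≤ 1: 0 ≤ 1 is true
  academic standing ∈ {good, warning}: warning is in the set → true
  leadership role held: no → false
  household dependents ≥ 7: 7 ≥ 7 is true
  state resident: no → false
  renewal applicant: no → false
  expected family contribution ≥ 22420 USD: 1504 ≥ 22420 is false
  essays submitted ≥ 3: 0 ≥ 3 is false
  household dependents ≤ 4: 7 ≤ 4 is false
  academic standing ∈ {good, probation}: warning is not in the set → false
Combine:
[1.1.1.1.1] true OR true OR false = true
[1.1.1.1.2] false OR false OR false = false
[1.1.1.1] exactly-one(true, false) = true
[1.1.1] NOT true = false
[1.1] NOT false = true
[1.2.1.1] true AND false = false
[1.2.1.2] false AND true = false
[1.2.1.3] true AND false = false
[1.2.1] false OR false OR false = false
[1.2] NOT false = true
[1.3.1.1.1] true OR false = true
[1.3.1.1.2] false OR true = true
[1.3.1.1.3.1] false OR false = false
[1.3.1.1.3] NOT false = true
[1.3.1.1] true AND true AND true = true
[1.3.1] NOT true = false
[1.3] NOT false = true
[1.4] true → false = false
[1] true AND true AND true AND false = false
[2] exactly-one(false, true, false) = true
[root] false AND true = false
Overall: false → declined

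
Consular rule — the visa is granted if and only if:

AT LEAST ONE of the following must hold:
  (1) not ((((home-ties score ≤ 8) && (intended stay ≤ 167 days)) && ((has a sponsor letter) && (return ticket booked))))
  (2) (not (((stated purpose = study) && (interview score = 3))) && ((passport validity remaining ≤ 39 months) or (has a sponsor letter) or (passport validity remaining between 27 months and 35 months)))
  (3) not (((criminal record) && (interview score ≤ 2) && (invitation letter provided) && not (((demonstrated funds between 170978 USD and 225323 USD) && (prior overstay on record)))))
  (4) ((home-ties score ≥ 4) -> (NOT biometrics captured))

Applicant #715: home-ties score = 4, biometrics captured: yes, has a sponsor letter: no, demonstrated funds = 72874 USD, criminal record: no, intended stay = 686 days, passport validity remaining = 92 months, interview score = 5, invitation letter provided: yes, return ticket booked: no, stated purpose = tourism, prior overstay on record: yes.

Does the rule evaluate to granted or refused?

Atomic conditions:
  home-ties score ≤ 8: 4 ≤ 8 is true
  intended stay ≤ 167 days: 686 ≤ 167 is false
  has a sponsor letter: no → false
  return ticket booked: no → false
  stated purpose = study: tourism == study is false
  interview score = 3: 5 == 3 is false
  passport validity remaining ≤ 39 months: 92 ≤ 39 is false
  passport validity remaining between 27 months and 35 months: 92 in [27, 35] is false
  criminal record: no → false
  interview score ≤ 2: 5 ≤ 2 is false
  invitation letter provided: yes → true
  demonstrated funds between 170978 USD and 225323 USD: 72874 in [170978, 225323] is false
  prior overstay on record: yes → true
  home-ties score ≥ 4: 4 ≥ 4 is true
  NOT biometrics captured: yes → false
Combine:
[1.1.1] true AND false = false
[1.1.2] false AND false = false
[1.1] false AND false = false
[1] NOT false = true
[2.1.1] false AND false = false
[2.1] NOT false = true
[2.2] false OR false OR false = false
[2] true AND false = false
[3.1.4.1] false AND true = false
[3.1.4] NOT false = true
[3.1] false AND false AND true AND true = false
[3] NOT false = true
[4] true → false = false
[root] true OR false OR true OR false = true
Overall: true → granted

Granted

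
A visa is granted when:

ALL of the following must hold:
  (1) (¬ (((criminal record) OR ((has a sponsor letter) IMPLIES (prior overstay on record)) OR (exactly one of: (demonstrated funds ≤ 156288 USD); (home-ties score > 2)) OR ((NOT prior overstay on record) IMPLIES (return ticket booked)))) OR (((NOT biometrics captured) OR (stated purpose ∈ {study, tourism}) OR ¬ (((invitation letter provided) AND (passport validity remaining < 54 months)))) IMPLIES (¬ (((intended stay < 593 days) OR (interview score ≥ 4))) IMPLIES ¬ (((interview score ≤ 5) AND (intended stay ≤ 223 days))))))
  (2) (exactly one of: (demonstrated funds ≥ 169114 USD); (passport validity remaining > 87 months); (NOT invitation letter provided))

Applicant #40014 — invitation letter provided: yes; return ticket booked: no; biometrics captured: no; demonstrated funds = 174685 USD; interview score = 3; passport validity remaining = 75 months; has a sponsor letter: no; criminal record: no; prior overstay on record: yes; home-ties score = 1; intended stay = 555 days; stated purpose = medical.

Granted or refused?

Atomic conditions:
  criminal record: no → false
  has a sponsor letter: no → false
  prior overstay on record: yes → true
  demonstrated funds ≤ 156288 USD: 174685 ≤ 156288 is false
  home-ties score > 2: 1 > 2 is false
  NOT prior overstay on record: yes → false
  return ticket booked: no → false
  NOT biometrics captured: no → true
  stated purpose ∈ {study, tourism}: medical is not in the set → false
  invitation letter provided: yes → true
  passport validity remaining < 54 months: 75 < 54 is false
  intended stay < 593 days: 555 < 593 is true
  interview score ≥ 4: 3 ≥ 4 is false
  interview score ≤ 5: 3 ≤ 5 is true
  intended stay ≤ 223 days: 555 ≤ 223 is false
  demonstrated funds ≥ 169114 USD: 174685 ≥ 169114 is true
  passport validity remaining > 87 months: 75 > 87 is false
  NOT invitation letter provided: yes → false
Combine:
[1.1.1.2] false → true (antecedent false ⇒ implication holds) = true
[1.1.1.3] exactly-one(false, false) = false
[1.1.1.4] false → false (antecedent false ⇒ implication holds) = true
[1.1.1] false OR true OR false OR true = true
[1.1] NOT true = false
[1.2.1.3.1] true AND false = false
[1.2.1.3] NOT false = true
[1.2.1] true OR false OR true = true
[1.2.2.1.1] true OR false = true
[1.2.2.1] NOT true = false
[1.2.2.2.1] true AND false = false
[1.2.2.2] NOT false = true
[1.2.2] false → true (antecedent false ⇒ implication holds) = true
[1.2] true → true = true
[1] false OR true = true
[2] exactly-one(true, false, false) = true
[root] true AND true = true
Overall: true → granted

Granted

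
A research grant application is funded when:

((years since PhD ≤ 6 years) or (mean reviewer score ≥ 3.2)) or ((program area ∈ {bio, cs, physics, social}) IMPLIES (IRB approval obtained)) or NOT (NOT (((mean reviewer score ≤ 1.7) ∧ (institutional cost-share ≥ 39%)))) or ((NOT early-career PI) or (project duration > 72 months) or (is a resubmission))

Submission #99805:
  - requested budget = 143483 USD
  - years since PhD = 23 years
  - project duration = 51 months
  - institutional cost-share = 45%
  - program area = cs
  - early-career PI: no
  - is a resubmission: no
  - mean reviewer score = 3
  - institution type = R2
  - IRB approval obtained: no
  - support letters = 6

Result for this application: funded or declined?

Atomic conditions:
  years since PhD ≤ 6 years: 23 ≤ 6 is false
  mean reviewer score ≥ 3.2: 3 ≥ 3.2 is false
  program area ∈ {bio, cs, physics, social}: cs is in the set → true
  IRB approval obtained: no → false
  mean reviewer score ≤ 1.7: 3 ≤ 1.7 is false
  institutional cost-share ≥ 39%: 45 ≥ 39 is true
  NOT early-career PI: no → true
  project duration > 72 months: 51 > 72 is false
  is a resubmission: no → false
Combine:
[1] false OR false = false
[2] true → false = false
[3.1.1] false AND true = false
[3.1] NOT false = true
[3] NOT true = false
[4] true OR false OR false = true
[root] false OR false OR false OR true = true
Overall: true → funded

Funded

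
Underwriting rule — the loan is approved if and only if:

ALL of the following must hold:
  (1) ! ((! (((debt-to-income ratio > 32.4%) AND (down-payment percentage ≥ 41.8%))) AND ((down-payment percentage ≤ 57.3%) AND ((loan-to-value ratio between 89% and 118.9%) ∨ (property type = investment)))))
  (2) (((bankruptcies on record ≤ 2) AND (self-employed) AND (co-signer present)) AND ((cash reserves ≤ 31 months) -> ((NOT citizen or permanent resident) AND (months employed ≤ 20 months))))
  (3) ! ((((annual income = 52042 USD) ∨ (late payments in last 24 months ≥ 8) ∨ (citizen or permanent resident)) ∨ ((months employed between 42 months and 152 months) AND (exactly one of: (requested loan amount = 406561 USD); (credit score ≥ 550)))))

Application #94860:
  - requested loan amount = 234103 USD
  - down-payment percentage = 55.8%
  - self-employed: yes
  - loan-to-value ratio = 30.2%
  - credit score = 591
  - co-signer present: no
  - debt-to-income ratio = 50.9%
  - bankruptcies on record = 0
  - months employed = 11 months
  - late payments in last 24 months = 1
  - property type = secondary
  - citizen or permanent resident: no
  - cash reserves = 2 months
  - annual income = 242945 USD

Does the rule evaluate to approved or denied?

Denied

Atomic conditions:
  debt-to-income ratio > 32.4%: 50.9 > 32.4 is true
  down-payment percentage ≥ 41.8%: 55.8 ≥ 41.8 is true
  down-payment percentage ≤ 57.3%: 55.8 ≤ 57.3 is true
  loan-to-value ratio between 89% and 118.9%: 30.2 in [89, 118.9] is false
  property type = investment: secondary == investment is false
  bankruptcies on record ≤ 2: 0 ≤ 2 is true
  self-employed: yes → true
  co-signer present: no → false
  cash reserves ≤ 31 months: 2 ≤ 31 is true
  NOT citizen or permanent resident: no → true
  months employed ≤ 20 months: 11 ≤ 20 is true
  annual income = 52042 USD: 242945 == 52042 is false
  late payments in last 24 months ≥ 8: 1 ≥ 8 is false
  citizen or permanent resident: no → false
  months employed between 42 months and 152 months: 11 in [42, 152] is false
  requested loan amount = 406561 USD: 234103 == 406561 is false
  credit score ≥ 550: 591 ≥ 550 is true
Combine:
[1.1.1.1] true AND true = true
[1.1.1] NOT true = false
[1.1.2.2] false OR false = false
[1.1.2] true AND false = false
[1.1] false AND false = false
[1] NOT false = true
[2.1] true AND true AND false = false
[2.2.2] true AND true = true
[2.2] true → true = true
[2] false AND true = false
[3.1.1] false OR false OR false = false
[3.1.2.2] exactly-one(false, true) = true
[3.1.2] false AND true = false
[3.1] false OR false = false
[3] NOT false = true
[root] true AND false AND true = false
Overall: false → denied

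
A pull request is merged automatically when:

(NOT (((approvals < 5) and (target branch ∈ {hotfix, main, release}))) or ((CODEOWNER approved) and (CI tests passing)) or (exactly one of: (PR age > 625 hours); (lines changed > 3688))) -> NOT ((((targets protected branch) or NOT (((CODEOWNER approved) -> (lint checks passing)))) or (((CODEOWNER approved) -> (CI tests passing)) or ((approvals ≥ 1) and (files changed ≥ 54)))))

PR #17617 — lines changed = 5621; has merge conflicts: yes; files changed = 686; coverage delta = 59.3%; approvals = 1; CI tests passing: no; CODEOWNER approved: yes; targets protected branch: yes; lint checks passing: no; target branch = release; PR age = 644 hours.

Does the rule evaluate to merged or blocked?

Atomic conditions:
  approvals < 5: 1 < 5 is true
  target branch ∈ {hotfix, main, release}: release is in the set → true
  CODEOWNER approved: yes → true
  CI tests passing: no → false
  PR age > 625 hours: 644 > 625 is true
  lines changed > 3688: 5621 > 3688 is true
  targets protected branch: yes → true
  lint checks passing: no → false
  approvals ≥ 1: 1 ≥ 1 is true
  files changed ≥ 54: 686 ≥ 54 is true
Combine:
[1.1.1] true AND true = true
[1.1] NOT true = false
[1.2] true AND false = false
[1.3] exactly-one(true, true) = false
[1] false OR false OR false = false
[2.1.1.2.1] true → false = false
[2.1.1.2] NOT false = true
[2.1.1] true OR true = true
[2.1.2.1] true → false = false
[2.1.2.2] true AND true = true
[2.1.2] false OR true = true
[2.1] true OR true = true
[2] NOT true = false
[root] false → false (antecedent false ⇒ implication holds) = true
Overall: true → merged

Merged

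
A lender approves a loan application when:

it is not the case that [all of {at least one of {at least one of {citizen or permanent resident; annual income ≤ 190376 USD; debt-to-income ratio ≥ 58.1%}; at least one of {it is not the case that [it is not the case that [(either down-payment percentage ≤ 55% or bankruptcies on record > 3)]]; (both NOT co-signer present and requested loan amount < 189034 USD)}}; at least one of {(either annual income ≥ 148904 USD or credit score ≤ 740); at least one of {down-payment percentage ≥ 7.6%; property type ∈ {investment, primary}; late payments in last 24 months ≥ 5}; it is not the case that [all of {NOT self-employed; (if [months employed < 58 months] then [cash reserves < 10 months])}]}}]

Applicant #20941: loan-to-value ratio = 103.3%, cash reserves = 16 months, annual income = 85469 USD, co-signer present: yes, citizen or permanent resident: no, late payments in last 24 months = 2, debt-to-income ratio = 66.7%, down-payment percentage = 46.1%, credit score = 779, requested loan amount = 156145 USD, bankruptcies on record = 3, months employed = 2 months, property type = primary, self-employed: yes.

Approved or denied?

Denied

Atomic conditions:
  citizen or permanent resident: no → false
  annual income ≤ 190376 USD: 85469 ≤ 190376 is true
  debt-to-income ratio ≥ 58.1%: 66.7 ≥ 58.1 is true
  down-payment percentage ≤ 55%: 46.1 ≤ 55 is true
  bankruptcies on record > 3: 3 > 3 is false
  NOT co-signer present: yes → false
  requested loan amount < 189034 USD: 156145 < 189034 is true
  annual income ≥ 148904 USD: 85469 ≥ 148904 is false
  credit score ≤ 740: 779 ≤ 740 is false
  down-payment percentage ≥ 7.6%: 46.1 ≥ 7.6 is true
  property type ∈ {investment, primary}: primary is in the set → true
  late payments in last 24 months ≥ 5: 2 ≥ 5 is false
  NOT self-employed: yes → false
  months employed < 58 months: 2 < 58 is true
  cash reserves < 10 months: 16 < 10 is false
Combine:
[1.1.1] false OR true OR true = true
[1.1.2.1.1.1] true OR false = true
[1.1.2.1.1] NOT true = false
[1.1.2.1] NOT false = true
[1.1.2.2] false AND true = false
[1.1.2] true OR false = true
[1.1] true OR true = true
[1.2.1] false OR false = false
[1.2.2] true OR true OR false = true
[1.2.3.1.2] true → false = false
[1.2.3.1] false AND false = false
[1.2.3] NOT false = true
[1.2] false OR true OR true = true
[1] true AND true = true
[root] NOT true = false
Overall: false → denied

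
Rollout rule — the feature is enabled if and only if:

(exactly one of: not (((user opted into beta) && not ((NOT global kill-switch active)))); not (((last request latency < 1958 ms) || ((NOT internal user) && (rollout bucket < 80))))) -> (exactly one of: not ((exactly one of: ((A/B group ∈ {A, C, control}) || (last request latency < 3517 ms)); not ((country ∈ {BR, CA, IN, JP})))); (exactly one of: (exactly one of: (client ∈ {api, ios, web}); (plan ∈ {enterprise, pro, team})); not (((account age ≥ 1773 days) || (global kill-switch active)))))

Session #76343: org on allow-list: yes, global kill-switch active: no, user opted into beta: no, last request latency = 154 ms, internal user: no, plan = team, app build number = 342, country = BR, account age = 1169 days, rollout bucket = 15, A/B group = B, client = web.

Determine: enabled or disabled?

Enabled

Atomic conditions:
  user opted into beta: no → false
  NOT global kill-switch active: no → true
  last request latency < 1958 ms: 154 < 1958 is true
  NOT internal user: no → true
  rollout bucket < 80: 15 < 80 is true
  A/B group ∈ {A, C, control}: B is not in the set → false
  last request latency < 3517 ms: 154 < 3517 is true
  country ∈ {BR, CA, IN, JP}: BR is in the set → true
  client ∈ {api, ios, web}: web is in the set → true
  plan ∈ {enterprise, pro, team}: team is in the set → true
  account age ≥ 1773 days: 1169 ≥ 1773 is false
  global kill-switch active: no → false
Combine:
[1.1.1.2] NOT true = false
[1.1.1] false AND false = false
[1.1] NOT false = true
[1.2.1.2] true AND true = true
[1.2.1] true OR true = true
[1.2] NOT true = false
[1] exactly-one(true, false) = true
[2.1.1.1] false OR true = true
[2.1.1.2] NOT true = false
[2.1.1] exactly-one(true, false) = true
[2.1] NOT true = false
[2.2.1] exactly-one(true, true) = false
[2.2.2.1] false OR false = false
[2.2.2] NOT false = true
[2.2] exactly-one(false, true) = true
[2] exactly-one(false, true) = true
[root] true → true = true
Overall: true → enabled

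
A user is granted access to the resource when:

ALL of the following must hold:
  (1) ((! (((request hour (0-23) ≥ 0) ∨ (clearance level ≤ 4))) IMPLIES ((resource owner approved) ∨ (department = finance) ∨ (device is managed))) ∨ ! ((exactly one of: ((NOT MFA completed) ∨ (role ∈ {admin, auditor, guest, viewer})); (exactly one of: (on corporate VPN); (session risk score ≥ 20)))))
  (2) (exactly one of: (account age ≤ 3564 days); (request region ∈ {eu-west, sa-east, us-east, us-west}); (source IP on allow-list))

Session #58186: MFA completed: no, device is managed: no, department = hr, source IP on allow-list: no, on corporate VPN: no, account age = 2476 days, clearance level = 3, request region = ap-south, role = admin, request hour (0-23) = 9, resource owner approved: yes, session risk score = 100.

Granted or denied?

Granted

Atomic conditions:
  request hour (0-23) ≥ 0: 9 ≥ 0 is true
  clearance level ≤ 4: 3 ≤ 4 is true
  resource owner approved: yes → true
  department = finance: hr == finance is false
  device is managed: no → false
  NOT MFA completed: no → true
  role ∈ {admin, auditor, guest, viewer}: admin is in the set → true
  on corporate VPN: no → false
  session risk score ≥ 20: 100 ≥ 20 is true
  account age ≤ 3564 days: 2476 ≤ 3564 is true
  request region ∈ {eu-west, sa-east, us-east, us-west}: ap-south is not in the set → false
  source IP on allow-list: no → false
Combine:
[1.1.1.1] true OR true = true
[1.1.1] NOT true = false
[1.1.2] true OR false OR false = true
[1.1] false → true (antecedent false ⇒ implication holds) = true
[1.2.1.1] true OR true = true
[1.2.1.2] exactly-one(false, true) = true
[1.2.1] exactly-one(true, true) = false
[1.2] NOT false = true
[1] true OR true = true
[2] exactly-one(true, false, false) = true
[root] true AND true = true
Overall: true → granted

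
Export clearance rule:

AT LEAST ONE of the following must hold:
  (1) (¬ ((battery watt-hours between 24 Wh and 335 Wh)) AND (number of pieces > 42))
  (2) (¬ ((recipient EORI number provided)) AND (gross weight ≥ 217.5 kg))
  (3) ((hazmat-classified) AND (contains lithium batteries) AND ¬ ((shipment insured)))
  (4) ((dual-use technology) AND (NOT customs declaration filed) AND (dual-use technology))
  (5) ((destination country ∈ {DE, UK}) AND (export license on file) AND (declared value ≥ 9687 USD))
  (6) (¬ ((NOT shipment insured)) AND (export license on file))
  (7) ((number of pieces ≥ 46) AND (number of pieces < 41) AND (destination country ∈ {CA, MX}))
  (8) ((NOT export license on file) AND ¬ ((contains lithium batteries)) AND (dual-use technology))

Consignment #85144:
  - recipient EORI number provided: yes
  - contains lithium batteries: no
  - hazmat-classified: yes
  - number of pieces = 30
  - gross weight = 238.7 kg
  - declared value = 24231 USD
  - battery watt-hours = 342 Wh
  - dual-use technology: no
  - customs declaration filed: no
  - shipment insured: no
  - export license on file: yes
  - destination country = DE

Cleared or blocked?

Cleared

Atomic conditions:
  battery watt-hours between 24 Wh and 335 Wh: 342 in [24, 335] is false
  number of pieces > 42: 30 > 42 is false
  recipient EORI number provided: yes → true
  gross weight ≥ 217.5 kg: 238.7 ≥ 217.5 is true
  hazmat-classified: yes → true
  contains lithium batteries: no → false
  shipment insured: no → false
  dual-use technology: no → false
  NOT customs declaration filed: no → true
  destination country ∈ {DE, UK}: DE is in the set → true
  export license on file: yes → true
  declared value ≥ 9687 USD: 24231 ≥ 9687 is true
  NOT shipment insured: no → true
  number of pieces ≥ 46: 30 ≥ 46 is false
  number of pieces < 41: 30 < 41 is true
  destination country ∈ {CA, MX}: DE is not in the set → false
  NOT export license on file: yes → false
Combine:
[1.1] NOT false = true
[1] true AND false = false
[2.1] NOT true = false
[2] false AND true = false
[3.3] NOT false = true
[3] true AND false AND true = false
[4] false AND true AND false = false
[5] true AND true AND true = true
[6.1] NOT true = false
[6] false AND true = false
[7] false AND true AND false = false
[8.2] NOT false = true
[8] false AND true AND false = false
[root] false OR false OR false OR false OR true OR false OR false OR false = true
Overall: true → cleared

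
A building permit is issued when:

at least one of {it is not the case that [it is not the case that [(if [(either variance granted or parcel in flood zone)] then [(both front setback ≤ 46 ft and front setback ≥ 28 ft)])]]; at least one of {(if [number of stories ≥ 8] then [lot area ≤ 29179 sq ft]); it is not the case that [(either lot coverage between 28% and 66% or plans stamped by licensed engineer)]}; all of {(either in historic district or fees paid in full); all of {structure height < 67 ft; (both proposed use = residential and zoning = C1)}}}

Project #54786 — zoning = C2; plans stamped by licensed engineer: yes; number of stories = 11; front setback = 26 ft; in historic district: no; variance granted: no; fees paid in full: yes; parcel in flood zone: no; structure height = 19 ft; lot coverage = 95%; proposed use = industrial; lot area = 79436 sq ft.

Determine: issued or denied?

Issued

Atomic conditions:
  variance granted: no → false
  parcel in flood zone: no → false
  front setback ≤ 46 ft: 26 ≤ 46 is true
  front setback ≥ 28 ft: 26 ≥ 28 is false
  number of stories ≥ 8: 11 ≥ 8 is true
  lot area ≤ 29179 sq ft: 79436 ≤ 29179 is false
  lot coverage between 28% and 66%: 95 in [28, 66] is false
  plans stamped by licensed engineer: yes → true
  in historic district: no → false
  fees paid in full: yes → true
  structure height < 67 ft: 19 < 67 is true
  proposed use = residential: industrial == residential is false
  zoning = C1: C2 == C1 is false
Combine:
[1.1.1.1] false OR false = false
[1.1.1.2] true AND false = false
[1.1.1] false → false (antecedent false ⇒ implication holds) = true
[1.1] NOT true = false
[1] NOT false = true
[2.1] true → false = false
[2.2.1] false OR true = true
[2.2] NOT true = false
[2] false OR false = false
[3.1] false OR true = true
[3.2.2] false AND false = false
[3.2] true AND false = false
[3] true AND false = false
[root] true OR false OR false = true
Overall: true → issued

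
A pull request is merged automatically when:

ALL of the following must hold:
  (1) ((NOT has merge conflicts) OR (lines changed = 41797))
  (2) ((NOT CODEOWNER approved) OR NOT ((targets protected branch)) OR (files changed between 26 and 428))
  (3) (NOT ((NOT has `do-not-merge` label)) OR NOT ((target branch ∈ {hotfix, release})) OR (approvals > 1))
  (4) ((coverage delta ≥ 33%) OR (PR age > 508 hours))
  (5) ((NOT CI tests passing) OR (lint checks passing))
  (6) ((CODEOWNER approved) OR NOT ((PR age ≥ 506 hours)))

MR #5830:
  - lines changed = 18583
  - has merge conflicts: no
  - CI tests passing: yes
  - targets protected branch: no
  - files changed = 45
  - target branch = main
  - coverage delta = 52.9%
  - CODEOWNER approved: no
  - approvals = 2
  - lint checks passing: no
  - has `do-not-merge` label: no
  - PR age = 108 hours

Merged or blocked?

Blocked

Atomic conditions:
  NOT has merge conflicts: no → true
  lines changed = 41797: 18583 == 41797 is false
  NOT CODEOWNER approved: no → true
  targets protected branch: no → false
  files changed between 26 and 428: 45 in [26, 428] is true
  NOT has `do-not-merge` label: no → true
  target branch ∈ {hotfix, release}: main is not in the set → false
  approvals > 1: 2 > 1 is true
  coverage delta ≥ 33%: 52.9 ≥ 33 is true
  PR age > 508 hours: 108 > 508 is false
  NOT CI tests passing: yes → false
  lint checks passing: no → false
  CODEOWNER approved: no → false
  PR age ≥ 506 hours: 108 ≥ 506 is false
Combine:
[1] true OR false = true
[2.2] NOT false = true
[2] true OR true OR true = true
[3.1] NOT true = false
[3.2] NOT false = true
[3] false OR true OR true = true
[4] true OR false = true
[5] false OR false = false
[6.2] NOT false = true
[6] false OR true = true
[root] true AND true AND true AND true AND false AND true = false
Overall: false → blocked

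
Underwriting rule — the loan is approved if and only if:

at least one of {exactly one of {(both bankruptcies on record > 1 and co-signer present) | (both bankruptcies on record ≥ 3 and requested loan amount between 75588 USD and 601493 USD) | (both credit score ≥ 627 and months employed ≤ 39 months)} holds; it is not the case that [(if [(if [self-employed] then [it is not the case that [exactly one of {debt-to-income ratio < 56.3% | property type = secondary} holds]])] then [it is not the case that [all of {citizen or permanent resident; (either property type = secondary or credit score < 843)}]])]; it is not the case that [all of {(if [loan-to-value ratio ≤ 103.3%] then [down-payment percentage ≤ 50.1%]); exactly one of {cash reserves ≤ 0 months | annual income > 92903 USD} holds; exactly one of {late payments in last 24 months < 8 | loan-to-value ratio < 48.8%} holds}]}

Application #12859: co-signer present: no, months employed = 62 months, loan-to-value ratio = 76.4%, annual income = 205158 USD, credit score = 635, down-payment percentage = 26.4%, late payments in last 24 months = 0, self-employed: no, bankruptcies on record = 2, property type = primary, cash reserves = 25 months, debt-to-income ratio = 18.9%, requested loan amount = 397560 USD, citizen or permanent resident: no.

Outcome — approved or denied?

Denied

Atomic conditions:
  bankruptcies on record > 1: 2 > 1 is true
  co-signer present: no → false
  bankruptcies on record ≥ 3: 2 ≥ 3 is false
  requested loan amount between 75588 USD and 601493 USD: 397560 in [75588, 601493] is true
  credit score ≥ 627: 635 ≥ 627 is true
  months employed ≤ 39 months: 62 ≤ 39 is false
  self-employed: no → false
  debt-to-income ratio < 56.3%: 18.9 < 56.3 is true
  property type = secondary: primary == secondary is false
  citizen or permanent resident: no → false
  credit score < 843: 635 < 843 is true
  loan-to-value ratio ≤ 103.3%: 76.4 ≤ 103.3 is true
  down-payment percentage ≤ 50.1%: 26.4 ≤ 50.1 is true
  cash reserves ≤ 0 months: 25 ≤ 0 is false
  annual income > 92903 USD: 205158 > 92903 is true
  late payments in last 24 months < 8: 0 < 8 is true
  loan-to-value ratio < 48.8%: 76.4 < 48.8 is false
Combine:
[1.1] true AND false = false
[1.2] false AND true = false
[1.3] true AND false = false
[1] exactly-one(false, false, false) = false
[2.1.1.2.1] exactly-one(true, false) = true
[2.1.1.2] NOT true = false
[2.1.1] false → false (antecedent false ⇒ implication holds) = true
[2.1.2.1.2] false OR true = true
[2.1.2.1] false AND true = false
[2.1.2] NOT false = true
[2.1] true → true = true
[2] NOT true = false
[3.1.1] true → true = true
[3.1.2] exactly-one(false, true) = true
[3.1.3] exactly-one(true, false) = true
[3.1] true AND true AND true = true
[3] NOT true = false
[root] false OR false OR false = false
Overall: false → denied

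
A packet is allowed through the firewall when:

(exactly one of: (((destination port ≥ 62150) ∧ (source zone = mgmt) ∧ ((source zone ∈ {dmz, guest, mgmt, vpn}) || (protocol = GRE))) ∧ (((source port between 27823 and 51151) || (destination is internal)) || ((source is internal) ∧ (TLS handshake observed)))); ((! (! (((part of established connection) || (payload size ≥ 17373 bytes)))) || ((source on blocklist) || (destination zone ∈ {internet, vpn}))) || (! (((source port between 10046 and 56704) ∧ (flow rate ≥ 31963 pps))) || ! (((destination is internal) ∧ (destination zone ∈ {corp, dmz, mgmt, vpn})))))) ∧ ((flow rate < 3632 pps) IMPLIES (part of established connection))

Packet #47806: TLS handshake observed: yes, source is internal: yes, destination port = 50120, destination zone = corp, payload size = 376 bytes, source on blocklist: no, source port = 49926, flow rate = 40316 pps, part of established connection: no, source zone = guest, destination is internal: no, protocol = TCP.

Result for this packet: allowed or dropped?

Atomic conditions:
  destination port ≥ 62150: 50120 ≥ 62150 is false
  source zone = mgmt: guest == mgmt is false
  source zone ∈ {dmz, guest, mgmt, vpn}: guest is in the set → true
  protocol = GRE: TCP == GRE is false
  source port between 27823 and 51151: 49926 in [27823, 51151] is true
  destination is internal: no → false
  source is internal: yes → true
  TLS handshake observed: yes → true
  part of established connection: no → false
  payload size ≥ 17373 bytes: 376 ≥ 17373 is false
  source on blocklist: no → false
  destination zone ∈ {internet, vpn}: corp is not in the set → false
  source port between 10046 and 56704: 49926 in [10046, 56704] is true
  flow rate ≥ 31963 pps: 40316 ≥ 31963 is true
  destination zone ∈ {corp, dmz, mgmt, vpn}: corp is in the set → true
  flow rate < 3632 pps: 40316 < 3632 is false
Combine:
[1.1.1.3] true OR false = true
[1.1.1] false AND false AND true = false
[1.1.2.1] true OR false = true
[1.1.2.2] true AND true = true
[1.1.2] true OR true = true
[1.1] false AND true = false
[1.2.1.1.1.1] false OR false = false
[1.2.1.1.1] NOT false = true
[1.2.1.1] NOT true = false
[1.2.1.2] false OR false = false
[1.2.1] false OR false = false
[1.2.2.1.1] true AND true = true
[1.2.2.1] NOT true = false
[1.2.2.2.1] false AND true = false
[1.2.2.2] NOT false = true
[1.2.2] false OR true = true
[1.2] false OR true = true
[1] exactly-one(false, true) = true
[2] false → false (antecedent false ⇒ implication holds) = true
[root] true AND true = true
Overall: true → allowed

Allowed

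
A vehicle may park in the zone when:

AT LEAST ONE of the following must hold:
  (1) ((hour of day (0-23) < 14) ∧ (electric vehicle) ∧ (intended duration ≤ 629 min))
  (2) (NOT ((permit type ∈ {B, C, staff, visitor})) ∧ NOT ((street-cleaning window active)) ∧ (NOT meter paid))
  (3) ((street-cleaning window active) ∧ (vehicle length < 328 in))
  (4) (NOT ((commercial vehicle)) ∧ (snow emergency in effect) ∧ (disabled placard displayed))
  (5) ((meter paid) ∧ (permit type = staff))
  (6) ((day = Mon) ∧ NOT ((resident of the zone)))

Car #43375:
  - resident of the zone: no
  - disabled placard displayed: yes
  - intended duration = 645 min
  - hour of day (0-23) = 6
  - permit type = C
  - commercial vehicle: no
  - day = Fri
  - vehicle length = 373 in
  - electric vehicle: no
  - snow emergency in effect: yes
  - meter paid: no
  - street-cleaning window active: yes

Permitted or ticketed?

Permitted

Atomic conditions:
  hour of day (0-23) < 14: 6 < 14 is true
  electric vehicle: no → false
  intended duration ≤ 629 min: 645 ≤ 629 is false
  permit type ∈ {B, C, staff, visitor}: C is in the set → true
  street-cleaning window active: yes → true
  NOT meter paid: no → true
  vehicle length < 328 in: 373 < 328 is false
  commercial vehicle: no → false
  snow emergency in effect: yes → true
  disabled placard displayed: yes → true
  meter paid: no → false
  permit type = staff: C == staff is false
  day = Mon: Fri == Mon is false
  resident of the zone: no → false
Combine:
[1] true AND false AND false = false
[2.1] NOT true = false
[2.2] NOT true = false
[2] false AND false AND true = false
[3] true AND false = false
[4.1] NOT false = true
[4] true AND true AND true = true
[5] false AND false = false
[6.2] NOT false = true
[6] false AND true = false
[root] false OR false OR false OR true OR false OR false = true
Overall: true → permitted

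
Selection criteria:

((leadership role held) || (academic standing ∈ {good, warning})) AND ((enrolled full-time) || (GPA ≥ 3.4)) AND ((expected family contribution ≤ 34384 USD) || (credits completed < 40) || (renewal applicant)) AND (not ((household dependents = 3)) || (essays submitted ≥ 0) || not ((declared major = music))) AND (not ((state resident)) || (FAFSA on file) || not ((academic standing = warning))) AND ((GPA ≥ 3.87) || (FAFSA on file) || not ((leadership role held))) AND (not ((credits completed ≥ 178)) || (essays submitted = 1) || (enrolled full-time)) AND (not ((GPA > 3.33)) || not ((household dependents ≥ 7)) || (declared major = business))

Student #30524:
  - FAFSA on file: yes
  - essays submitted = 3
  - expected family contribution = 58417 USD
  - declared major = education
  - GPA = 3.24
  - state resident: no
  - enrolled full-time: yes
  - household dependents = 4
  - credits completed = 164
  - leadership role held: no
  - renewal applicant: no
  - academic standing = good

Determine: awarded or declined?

Atomic conditions:
  leadership role held: no → false
  academic standing ∈ {good, warning}: good is in the set → true
  enrolled full-time: yes → true
  GPA ≥ 3.4: 3.24 ≥ 3.4 is false
  expected family contribution ≤ 34384 USD: 58417 ≤ 34384 is false
  credits completed < 40: 164 < 40 is false
  renewal applicant: no → false
  household dependents = 3: 4 == 3 is false
  essays submitted ≥ 0: 3 ≥ 0 is true
  declared major = music: education == music is false
  state resident: no → false
  FAFSA on file: yes → true
  academic standing = warning: good == warning is false
  GPA ≥ 3.87: 3.24 ≥ 3.87 is false
  credits completed ≥ 178: 164 ≥ 178 is false
  essays submitted = 1: 3 == 1 is false
  GPA > 3.33: 3.24 > 3.33 is false
  household dependents ≥ 7: 4 ≥ 7 is false
  declared major = business: education == business is false
Combine:
[1] false OR true = true
[2] true OR false = true
[3] false OR false OR false = false
[4.1] NOT false = true
[4.3] NOT false = true
[4] true OR true OR true = true
[5.1] NOT false = true
[5.3] NOT false = true
[5] true OR true OR true = true
[6.3] NOT false = true
[6] false OR true OR true = true
[7.1] NOT false = true
[7] true OR false OR true = true
[8.1] NOT false = true
[8.2] NOT false = true
[8] true OR true OR false = true
[root] true AND true AND false AND true AND true AND true AND true AND true = false
Overall: false → declined

Declined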